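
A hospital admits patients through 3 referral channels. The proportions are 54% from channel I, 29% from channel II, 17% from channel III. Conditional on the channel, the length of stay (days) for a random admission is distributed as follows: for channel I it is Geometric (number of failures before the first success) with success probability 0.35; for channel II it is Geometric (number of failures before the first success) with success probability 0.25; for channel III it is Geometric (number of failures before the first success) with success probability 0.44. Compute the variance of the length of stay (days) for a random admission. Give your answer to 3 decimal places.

Per component, I: μ=1.85714, E[X²]=8.7551; II: μ=3, E[X²]=21; III: μ=1.27273, E[X²]=4.5124.
E[X] = 0.54·1.85714 + 0.29·3 + 0.17·1.27273 = 2.08922.
E[X²] = 0.54·8.7551 + 0.29·21 + 0.17·4.5124 = 11.5849.
Var(X) = E[X²] − (E[X])² = 11.5849 − 4.36484 = 7.22002.

7.220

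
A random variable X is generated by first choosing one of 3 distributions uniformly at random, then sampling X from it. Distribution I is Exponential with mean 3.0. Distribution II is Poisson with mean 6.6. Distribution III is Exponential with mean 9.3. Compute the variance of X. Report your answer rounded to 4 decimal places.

40.6900

Per component, I: μ=3, E[X²]=18; II: μ=6.6, E[X²]=50.16; III: μ=9.3, E[X²]=172.98.
E[X] = 0.333333·3 + 0.333333·6.6 + 0.333333·9.3 = 6.3.
E[X²] = 0.333333·18 + 0.333333·50.16 + 0.333333·172.98 = 80.38.
Var(X) = E[X²] − (E[X])² = 80.38 − 39.69 = 40.69.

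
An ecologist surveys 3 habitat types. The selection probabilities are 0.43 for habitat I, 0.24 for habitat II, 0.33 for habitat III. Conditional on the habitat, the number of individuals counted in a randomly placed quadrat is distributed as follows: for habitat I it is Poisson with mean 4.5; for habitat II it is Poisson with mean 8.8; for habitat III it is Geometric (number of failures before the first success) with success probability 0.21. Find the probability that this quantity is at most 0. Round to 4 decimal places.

Conditional on each habitat, P(X ≤ 0): I: 0.011109; II: 0.000150733; III: 0.21.
By total probability, P(X ≤ 0) = 0.43·0.011109 + 0.24·0.000150733 + 0.33·0.21 = 0.074113.

0.0741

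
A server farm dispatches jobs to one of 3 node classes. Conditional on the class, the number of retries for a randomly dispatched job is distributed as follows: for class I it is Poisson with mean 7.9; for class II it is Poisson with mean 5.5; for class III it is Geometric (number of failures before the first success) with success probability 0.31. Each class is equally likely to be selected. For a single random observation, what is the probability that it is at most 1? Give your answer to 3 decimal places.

0.185

Conditional on each class, P(X ≤ 1): I: 0.00329962; II: 0.026564; III: 0.5239.
By total probability, P(X ≤ 1) = 0.333333·0.00329962 + 0.333333·0.026564 + 0.333333·0.5239 = 0.184588.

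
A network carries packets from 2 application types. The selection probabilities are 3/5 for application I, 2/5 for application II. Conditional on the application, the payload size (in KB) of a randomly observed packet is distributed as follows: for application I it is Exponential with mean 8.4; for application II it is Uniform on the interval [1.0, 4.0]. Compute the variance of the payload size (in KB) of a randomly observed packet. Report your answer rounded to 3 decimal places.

Per component, I: μ=8.4, E[X²]=141.12; II: μ=2.5, E[X²]=7.
E[X] = 0.6·8.4 + 0.4·2.5 = 6.04.
E[X²] = 0.6·141.12 + 0.4·7 = 87.472.
Var(X) = E[X²] − (E[X])² = 87.472 − 36.4816 = 50.9904.

50.990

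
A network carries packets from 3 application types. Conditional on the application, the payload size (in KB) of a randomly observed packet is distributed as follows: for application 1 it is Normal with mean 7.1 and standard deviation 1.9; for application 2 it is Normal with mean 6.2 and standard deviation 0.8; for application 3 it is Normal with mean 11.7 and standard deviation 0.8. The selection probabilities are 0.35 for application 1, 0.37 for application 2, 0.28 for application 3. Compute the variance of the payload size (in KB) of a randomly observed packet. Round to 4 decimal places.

6.9920

Per component, 1: μ=7.1, E[X²]=54.02; 2: μ=6.2, E[X²]=39.08; 3: μ=11.7, E[X²]=137.53.
E[X] = 0.35·7.1 + 0.37·6.2 + 0.28·11.7 = 8.055.
E[X²] = 0.35·54.02 + 0.37·39.08 + 0.28·137.53 = 71.875.
Var(X) = E[X²] − (E[X])² = 71.875 − 64.883 = 6.99198.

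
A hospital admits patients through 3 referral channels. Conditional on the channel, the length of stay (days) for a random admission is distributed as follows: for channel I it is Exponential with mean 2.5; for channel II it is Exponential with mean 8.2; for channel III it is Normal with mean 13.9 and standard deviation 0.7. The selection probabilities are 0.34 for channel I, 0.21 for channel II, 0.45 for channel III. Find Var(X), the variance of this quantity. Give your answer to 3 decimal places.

41.740

Per component, I: μ=2.5, E[X²]=12.5; II: μ=8.2, E[X²]=134.48; III: μ=13.9, E[X²]=193.7.
E[X] = 0.34·2.5 + 0.21·8.2 + 0.45·13.9 = 8.827.
E[X²] = 0.34·12.5 + 0.21·134.48 + 0.45·193.7 = 119.656.
Var(X) = E[X²] − (E[X])² = 119.656 − 77.9159 = 41.7399.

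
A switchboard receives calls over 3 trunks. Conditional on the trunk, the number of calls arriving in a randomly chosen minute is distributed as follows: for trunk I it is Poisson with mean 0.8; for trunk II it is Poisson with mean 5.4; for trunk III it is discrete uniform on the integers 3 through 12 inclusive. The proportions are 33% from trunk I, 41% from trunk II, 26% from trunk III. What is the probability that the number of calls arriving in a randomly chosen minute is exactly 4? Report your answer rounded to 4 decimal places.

0.0941

Conditional on each trunk, P(X = 4): I: 0.00766855; II: 0.16002; III: 0.1.
By total probability, P(X = 4) = 0.33·0.00766855 + 0.41·0.16002 + 0.26·0.1 = 0.0941387.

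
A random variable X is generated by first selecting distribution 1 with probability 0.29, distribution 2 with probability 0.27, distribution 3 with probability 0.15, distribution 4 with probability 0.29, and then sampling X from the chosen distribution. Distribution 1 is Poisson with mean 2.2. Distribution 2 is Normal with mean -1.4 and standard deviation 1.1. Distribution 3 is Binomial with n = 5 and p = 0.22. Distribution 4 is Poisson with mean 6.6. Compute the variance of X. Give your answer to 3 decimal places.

Per component, 1: μ=2.2, E[X²]=7.04; 2: μ=-1.4, E[X²]=3.17; 3: μ=1.1, E[X²]=2.068; 4: μ=6.6, E[X²]=50.16.
E[X] = 0.29·2.2 + 0.27·-1.4 + 0.15·1.1 + 0.29·6.6 = 2.339.
E[X²] = 0.29·7.04 + 0.27·3.17 + 0.15·2.068 + 0.29·50.16 = 17.7541.
Var(X) = E[X²] − (E[X])² = 17.7541 − 5.47092 = 12.2832.

12.283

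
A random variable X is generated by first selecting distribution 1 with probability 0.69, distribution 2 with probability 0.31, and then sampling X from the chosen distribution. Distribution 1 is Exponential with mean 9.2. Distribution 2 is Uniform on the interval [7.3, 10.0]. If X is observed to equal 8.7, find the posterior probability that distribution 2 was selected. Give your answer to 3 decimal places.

Likelihoods f(8.7 | ·): 1: 0.0422202; 2: 0.37037.
Posterior ∝ prior × likelihood. Numerator for 2: 0.31·0.37037 = 0.114815.
Normalizing constant: 0.69·0.0422202 + 0.31·0.37037 = 0.143947.
P(2 | observation) = 0.114815 / 0.143947 = 0.79762.

0.798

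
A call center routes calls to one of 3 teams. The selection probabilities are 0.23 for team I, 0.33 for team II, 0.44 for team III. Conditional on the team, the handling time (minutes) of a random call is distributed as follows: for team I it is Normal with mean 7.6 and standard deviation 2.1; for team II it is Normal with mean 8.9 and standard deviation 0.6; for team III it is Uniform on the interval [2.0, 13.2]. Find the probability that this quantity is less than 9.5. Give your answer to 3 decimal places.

Conditional on each team, P(X < 9.5): I: 0.817204; II: 0.841345; III: 0.669643.
By total probability, P(X < 9.5) = 0.23·0.817204 + 0.33·0.841345 + 0.44·0.669643 = 0.760244.

0.760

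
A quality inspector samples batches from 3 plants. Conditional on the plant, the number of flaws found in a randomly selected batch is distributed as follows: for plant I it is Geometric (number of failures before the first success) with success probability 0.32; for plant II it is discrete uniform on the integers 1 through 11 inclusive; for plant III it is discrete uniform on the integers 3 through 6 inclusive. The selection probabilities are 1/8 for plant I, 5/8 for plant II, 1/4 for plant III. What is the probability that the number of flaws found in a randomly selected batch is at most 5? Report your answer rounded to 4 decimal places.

0.5842

Conditional on each plant, P(X ≤ 5): I: 0.901133; II: 0.454545; III: 0.75.
By total probability, P(X ≤ 5) = 0.125·0.901133 + 0.625·0.454545 + 0.25·0.75 = 0.584232.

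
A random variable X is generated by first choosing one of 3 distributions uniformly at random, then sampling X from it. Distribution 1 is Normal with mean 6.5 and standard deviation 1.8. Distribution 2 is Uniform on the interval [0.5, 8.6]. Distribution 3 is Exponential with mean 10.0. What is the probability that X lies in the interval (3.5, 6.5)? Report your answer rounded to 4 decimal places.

Conditional on each component, P(3.5 < X < 6.5): 1: 0.45221; 2: 0.37037; 3: 0.182642.
By total probability, P(3.5 < X < 6.5) = 0.333333·0.45221 + 0.333333·0.37037 + 0.333333·0.182642 = 0.335074.

0.3351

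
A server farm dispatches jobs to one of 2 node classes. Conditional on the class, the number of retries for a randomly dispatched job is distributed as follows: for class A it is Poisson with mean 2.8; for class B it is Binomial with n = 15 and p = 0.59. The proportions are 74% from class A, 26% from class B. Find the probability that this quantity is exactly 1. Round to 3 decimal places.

0.126

Conditional on each class, P(X = 1): A: 0.170268; B: 3.35674e-05.
By total probability, P(X = 1) = 0.74·0.170268 + 0.26·3.35674e-05 = 0.126007.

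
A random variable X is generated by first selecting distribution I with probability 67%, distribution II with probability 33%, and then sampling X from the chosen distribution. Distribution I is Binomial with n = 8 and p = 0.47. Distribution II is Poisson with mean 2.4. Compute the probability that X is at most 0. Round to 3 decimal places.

Conditional on each component, P(X ≤ 0): I: 0.00622597; II: 0.090718.
By total probability, P(X ≤ 0) = 0.67·0.00622597 + 0.33·0.090718 = 0.0341083.

0.034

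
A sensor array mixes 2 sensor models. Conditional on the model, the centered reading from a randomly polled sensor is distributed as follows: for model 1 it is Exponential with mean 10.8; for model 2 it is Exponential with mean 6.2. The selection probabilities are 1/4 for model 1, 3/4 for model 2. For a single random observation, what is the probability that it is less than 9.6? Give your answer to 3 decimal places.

0.738

Conditional on each model, P(X < 9.6): 1: 0.588888; 2: 0.787409.
By total probability, P(X < 9.6) = 0.25·0.588888 + 0.75·0.787409 = 0.737779.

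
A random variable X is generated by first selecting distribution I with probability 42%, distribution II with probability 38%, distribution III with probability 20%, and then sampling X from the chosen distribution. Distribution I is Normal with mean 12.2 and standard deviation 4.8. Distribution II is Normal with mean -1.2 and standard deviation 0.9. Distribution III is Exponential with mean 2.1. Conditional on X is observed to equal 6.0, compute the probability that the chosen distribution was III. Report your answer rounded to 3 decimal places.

0.265

Likelihoods f(6.0 | ·): I: 0.0360894; II: 5.61363e-15; III: 0.0273489.
Posterior ∝ prior × likelihood. Numerator for III: 0.2·0.0273489 = 0.00546977.
Normalizing constant: 0.42·0.0360894 + 0.38·5.61363e-15 + 0.2·0.0273489 = 0.0206273.
P(III | observation) = 0.00546977 / 0.0206273 = 0.265171.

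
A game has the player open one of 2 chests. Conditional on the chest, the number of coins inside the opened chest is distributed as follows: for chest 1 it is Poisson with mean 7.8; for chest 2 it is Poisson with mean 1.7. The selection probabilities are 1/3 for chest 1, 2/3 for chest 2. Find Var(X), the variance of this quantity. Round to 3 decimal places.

Per component, 1: μ=7.8, E[X²]=68.64; 2: μ=1.7, E[X²]=4.59.
E[X] = 0.333333·7.8 + 0.666667·1.7 = 3.73333.
E[X²] = 0.333333·68.64 + 0.666667·4.59 = 25.94.
Var(X) = E[X²] − (E[X])² = 25.94 − 13.9378 = 12.0022.

12.002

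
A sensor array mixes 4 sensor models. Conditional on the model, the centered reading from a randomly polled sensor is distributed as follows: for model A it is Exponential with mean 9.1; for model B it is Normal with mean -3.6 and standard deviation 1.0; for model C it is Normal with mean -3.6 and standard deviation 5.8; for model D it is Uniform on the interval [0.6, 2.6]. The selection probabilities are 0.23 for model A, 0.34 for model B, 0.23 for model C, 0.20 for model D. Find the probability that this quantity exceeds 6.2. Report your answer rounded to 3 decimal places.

Conditional on each model, P(X > 6.2): A: 0.505949; B: 0; C: 0.045547; D: 0.
By total probability, P(X > 6.2) = 0.23·0.505949 + 0.34·0 + 0.23·0.045547 + 0.2·0 = 0.126844.

0.127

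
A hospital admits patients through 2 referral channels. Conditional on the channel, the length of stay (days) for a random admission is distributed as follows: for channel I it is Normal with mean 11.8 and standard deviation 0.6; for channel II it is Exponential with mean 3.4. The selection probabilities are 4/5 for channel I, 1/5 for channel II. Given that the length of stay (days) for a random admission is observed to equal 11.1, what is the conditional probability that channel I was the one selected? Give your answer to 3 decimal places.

0.992

Likelihoods f(11.1 | ·): I: 0.336664; II: 0.0112377.
Posterior ∝ prior × likelihood. Numerator for I: 0.8·0.336664 = 0.269332.
Normalizing constant: 0.8·0.336664 + 0.2·0.0112377 = 0.271579.
P(I | observation) = 0.269332 / 0.271579 = 0.991724.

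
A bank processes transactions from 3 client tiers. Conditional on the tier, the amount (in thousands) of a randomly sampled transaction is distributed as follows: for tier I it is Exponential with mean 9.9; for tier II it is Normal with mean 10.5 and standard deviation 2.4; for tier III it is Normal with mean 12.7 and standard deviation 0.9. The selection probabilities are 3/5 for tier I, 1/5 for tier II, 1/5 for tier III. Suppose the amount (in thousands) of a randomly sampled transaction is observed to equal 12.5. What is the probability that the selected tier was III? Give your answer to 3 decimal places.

Likelihoods f(12.5 | ·): I: 0.0285768; II: 0.117463; III: 0.432458.
Posterior ∝ prior × likelihood. Numerator for III: 0.2·0.432458 = 0.0864917.
Normalizing constant: 0.6·0.0285768 + 0.2·0.117463 + 0.2·0.432458 = 0.12713.
P(III | observation) = 0.0864917 / 0.12713 = 0.680338.

0.680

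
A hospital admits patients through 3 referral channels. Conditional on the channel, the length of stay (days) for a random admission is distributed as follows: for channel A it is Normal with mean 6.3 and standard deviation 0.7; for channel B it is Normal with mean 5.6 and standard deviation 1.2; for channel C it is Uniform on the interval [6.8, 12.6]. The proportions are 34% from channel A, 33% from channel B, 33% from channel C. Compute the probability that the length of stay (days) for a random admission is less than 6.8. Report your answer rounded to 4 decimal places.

0.5369

Conditional on each channel, P(X < 6.8): A: 0.762475; B: 0.841345; C: 0.
By total probability, P(X < 6.8) = 0.34·0.762475 + 0.33·0.841345 + 0.33·0 = 0.536885.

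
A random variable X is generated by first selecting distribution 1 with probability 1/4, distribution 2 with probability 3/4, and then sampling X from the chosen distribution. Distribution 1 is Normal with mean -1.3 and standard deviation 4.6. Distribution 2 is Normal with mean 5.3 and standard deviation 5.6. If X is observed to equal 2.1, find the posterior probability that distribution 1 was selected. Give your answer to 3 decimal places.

0.267

Likelihoods f(2.1 | ·): 1: 0.0659966; 2: 0.0605086.
Posterior ∝ prior × likelihood. Numerator for 1: 0.25·0.0659966 = 0.0164992.
Normalizing constant: 0.25·0.0659966 + 0.75·0.0605086 = 0.0618806.
P(1 | observation) = 0.0164992 / 0.0618806 = 0.266629.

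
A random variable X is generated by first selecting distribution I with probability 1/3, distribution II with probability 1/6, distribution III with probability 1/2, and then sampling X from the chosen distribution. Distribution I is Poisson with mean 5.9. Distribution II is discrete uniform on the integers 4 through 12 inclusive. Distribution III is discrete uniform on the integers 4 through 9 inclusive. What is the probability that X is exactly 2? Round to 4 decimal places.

Conditional on each component, P(X = 2): I: 0.04768; II: 0; III: 0.
By total probability, P(X = 2) = 0.333333·0.04768 + 0.166667·0 + 0.5·0 = 0.0158933.

0.0159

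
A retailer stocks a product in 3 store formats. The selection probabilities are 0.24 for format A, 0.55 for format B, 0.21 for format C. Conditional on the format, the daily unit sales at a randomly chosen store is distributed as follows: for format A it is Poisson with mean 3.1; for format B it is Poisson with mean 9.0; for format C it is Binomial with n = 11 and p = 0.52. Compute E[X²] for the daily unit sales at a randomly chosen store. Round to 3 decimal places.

59.998

For each component E[X²] = Var + (mean)², giving A: 12.71; B: 90; C: 35.464.
Overall E[X²] = 0.24·12.71 + 0.55·90 + 0.21·35.464 = 59.9978.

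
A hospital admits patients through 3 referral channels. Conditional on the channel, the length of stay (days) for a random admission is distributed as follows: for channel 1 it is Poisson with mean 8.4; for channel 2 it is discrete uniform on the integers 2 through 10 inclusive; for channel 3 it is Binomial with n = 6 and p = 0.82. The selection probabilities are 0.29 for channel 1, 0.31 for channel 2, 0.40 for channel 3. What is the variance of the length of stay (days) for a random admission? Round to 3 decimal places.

6.924

Per component, 1: μ=8.4, E[X²]=78.96; 2: μ=6, E[X²]=42.6667; 3: μ=4.92, E[X²]=25.092.
E[X] = 0.29·8.4 + 0.31·6 + 0.4·4.92 = 6.264.
E[X²] = 0.29·78.96 + 0.31·42.6667 + 0.4·25.092 = 46.1619.
Var(X) = E[X²] − (E[X])² = 46.1619 − 39.2377 = 6.92417.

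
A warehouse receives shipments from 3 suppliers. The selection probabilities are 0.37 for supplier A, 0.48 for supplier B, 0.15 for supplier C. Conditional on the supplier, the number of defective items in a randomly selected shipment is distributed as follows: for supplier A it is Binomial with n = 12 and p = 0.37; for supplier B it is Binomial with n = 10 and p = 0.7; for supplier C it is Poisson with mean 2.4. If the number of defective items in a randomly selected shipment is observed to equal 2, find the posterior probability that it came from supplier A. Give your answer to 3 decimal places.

0.452

Likelihoods P(X=2 | ·): A: 0.0889924; B: 0.0014467; C: 0.261268.
Posterior ∝ prior × likelihood. Numerator for A: 0.37·0.0889924 = 0.0329272.
Normalizing constant: 0.37·0.0889924 + 0.48·0.0014467 + 0.15·0.261268 = 0.0728118.
P(A | observation) = 0.0329272 / 0.0728118 = 0.452223.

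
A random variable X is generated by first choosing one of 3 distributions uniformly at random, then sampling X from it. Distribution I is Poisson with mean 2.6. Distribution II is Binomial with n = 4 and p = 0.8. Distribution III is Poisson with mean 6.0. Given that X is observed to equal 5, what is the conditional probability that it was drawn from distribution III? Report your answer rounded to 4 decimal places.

Likelihoods P(X=5 | ·): I: 0.0735394; II: 0; III: 0.160623.
Posterior ∝ prior × likelihood. Numerator for III: 0.333333·0.160623 = 0.053541.
Normalizing constant: 0.333333·0.0735394 + 0.333333·0 + 0.333333·0.160623 = 0.0780542.
P(III | observation) = 0.053541 / 0.0780542 = 0.685947.

0.6859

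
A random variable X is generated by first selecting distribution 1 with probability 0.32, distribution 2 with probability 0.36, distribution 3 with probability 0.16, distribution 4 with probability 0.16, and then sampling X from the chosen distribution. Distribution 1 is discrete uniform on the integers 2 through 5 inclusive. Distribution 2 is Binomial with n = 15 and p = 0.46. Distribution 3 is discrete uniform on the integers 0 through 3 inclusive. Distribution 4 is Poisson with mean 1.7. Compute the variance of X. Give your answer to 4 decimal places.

7.1539

Per component, 1: μ=3.5, E[X²]=13.5; 2: μ=6.9, E[X²]=51.336; 3: μ=1.5, E[X²]=3.5; 4: μ=1.7, E[X²]=4.59.
E[X] = 0.32·3.5 + 0.36·6.9 + 0.16·1.5 + 0.16·1.7 = 4.116.
E[X²] = 0.32·13.5 + 0.36·51.336 + 0.16·3.5 + 0.16·4.59 = 24.0954.
Var(X) = E[X²] − (E[X])² = 24.0954 − 16.9415 = 7.1539.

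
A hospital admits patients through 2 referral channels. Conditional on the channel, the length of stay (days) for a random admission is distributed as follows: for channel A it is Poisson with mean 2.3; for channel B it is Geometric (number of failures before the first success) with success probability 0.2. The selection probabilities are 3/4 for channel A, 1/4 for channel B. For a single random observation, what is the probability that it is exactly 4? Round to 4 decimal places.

Conditional on each channel, P(X = 4): A: 0.116902; B: 0.08192.
By total probability, P(X = 4) = 0.75·0.116902 + 0.25·0.08192 = 0.108157.

0.1082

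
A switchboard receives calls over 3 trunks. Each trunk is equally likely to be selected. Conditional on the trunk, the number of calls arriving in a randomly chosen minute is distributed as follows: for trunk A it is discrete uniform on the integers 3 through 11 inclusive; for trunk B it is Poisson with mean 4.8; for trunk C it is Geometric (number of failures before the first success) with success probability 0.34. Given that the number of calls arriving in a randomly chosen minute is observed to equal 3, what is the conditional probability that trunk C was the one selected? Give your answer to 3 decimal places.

Likelihoods P(X=3 | ·): A: 0.111111; B: 0.151691; C: 0.0977486.
Posterior ∝ prior × likelihood. Numerator for C: 0.333333·0.0977486 = 0.0325829.
Normalizing constant: 0.333333·0.111111 + 0.333333·0.151691 + 0.333333·0.0977486 = 0.120183.
P(C | observation) = 0.0325829 / 0.120183 = 0.271109.

0.271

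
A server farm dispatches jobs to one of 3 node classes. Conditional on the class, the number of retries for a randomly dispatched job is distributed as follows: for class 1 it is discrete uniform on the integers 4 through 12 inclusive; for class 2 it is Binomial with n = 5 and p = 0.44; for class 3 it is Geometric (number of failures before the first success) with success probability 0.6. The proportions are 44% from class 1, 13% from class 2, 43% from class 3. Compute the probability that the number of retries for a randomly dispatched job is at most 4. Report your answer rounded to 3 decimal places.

Conditional on each class, P(X ≤ 4): 1: 0.111111; 2: 0.983508; 3: 0.98976.
By total probability, P(X ≤ 4) = 0.44·0.111111 + 0.13·0.983508 + 0.43·0.98976 = 0.602342.

0.602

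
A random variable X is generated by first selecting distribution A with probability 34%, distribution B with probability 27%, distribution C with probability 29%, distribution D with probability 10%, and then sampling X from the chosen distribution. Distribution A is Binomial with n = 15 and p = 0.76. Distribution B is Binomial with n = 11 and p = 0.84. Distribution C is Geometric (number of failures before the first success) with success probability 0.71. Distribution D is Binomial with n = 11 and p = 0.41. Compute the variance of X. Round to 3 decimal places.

22.916

Per component, A: μ=11.4, E[X²]=132.696; B: μ=9.24, E[X²]=86.856; C: μ=0.408451, E[X²]=0.742115; D: μ=4.51, E[X²]=23.001.
E[X] = 0.34·11.4 + 0.27·9.24 + 0.29·0.408451 + 0.1·4.51 = 6.94025.
E[X²] = 0.34·132.696 + 0.27·86.856 + 0.29·0.742115 + 0.1·23.001 = 71.0831.
Var(X) = E[X²] − (E[X])² = 71.0831 − 48.1671 = 22.916.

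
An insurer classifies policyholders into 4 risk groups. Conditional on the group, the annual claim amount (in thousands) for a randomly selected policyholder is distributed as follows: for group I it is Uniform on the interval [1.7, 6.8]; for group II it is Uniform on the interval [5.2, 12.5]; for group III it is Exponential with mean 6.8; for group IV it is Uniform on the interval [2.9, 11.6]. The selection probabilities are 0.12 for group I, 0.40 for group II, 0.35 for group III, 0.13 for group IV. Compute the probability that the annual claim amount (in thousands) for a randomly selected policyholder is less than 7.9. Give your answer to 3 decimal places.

Conditional on each group, P(X < 7.9): I: 1; II: 0.369863; III: 0.687067; IV: 0.574713.
By total probability, P(X < 7.9) = 0.12·1 + 0.4·0.369863 + 0.35·0.687067 + 0.13·0.574713 = 0.583131.

0.583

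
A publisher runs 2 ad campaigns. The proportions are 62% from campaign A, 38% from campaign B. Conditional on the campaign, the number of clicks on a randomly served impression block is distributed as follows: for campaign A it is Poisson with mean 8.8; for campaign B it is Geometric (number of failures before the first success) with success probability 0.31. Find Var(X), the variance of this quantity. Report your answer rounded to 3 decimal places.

18.367

Per component, A: μ=8.8, E[X²]=86.24; B: μ=2.22581, E[X²]=12.1342.
E[X] = 0.62·8.8 + 0.38·2.22581 = 6.30181.
E[X²] = 0.62·86.24 + 0.38·12.1342 = 58.0798.
Var(X) = E[X²] − (E[X])² = 58.0798 − 39.7128 = 18.367.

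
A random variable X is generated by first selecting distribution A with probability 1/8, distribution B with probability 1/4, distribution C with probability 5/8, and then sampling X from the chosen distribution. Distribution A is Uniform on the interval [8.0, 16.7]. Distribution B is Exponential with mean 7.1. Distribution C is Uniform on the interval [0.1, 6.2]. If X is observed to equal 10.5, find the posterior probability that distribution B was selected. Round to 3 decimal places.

Likelihoods f(10.5 | ·): A: 0.114943; B: 0.0320978; C: 0.
Posterior ∝ prior × likelihood. Numerator for B: 0.25·0.0320978 = 0.00802445.
Normalizing constant: 0.125·0.114943 + 0.25·0.0320978 + 0.625·0 = 0.0223923.
P(B | observation) = 0.00802445 / 0.0223923 = 0.358358.

0.358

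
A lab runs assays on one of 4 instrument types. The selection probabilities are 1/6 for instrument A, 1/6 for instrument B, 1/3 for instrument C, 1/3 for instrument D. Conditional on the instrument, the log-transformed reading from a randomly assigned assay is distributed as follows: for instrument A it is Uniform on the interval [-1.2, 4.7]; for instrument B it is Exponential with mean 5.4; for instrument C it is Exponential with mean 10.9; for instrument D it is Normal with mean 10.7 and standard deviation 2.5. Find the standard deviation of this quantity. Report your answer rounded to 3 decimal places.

Per component, A: μ=1.75, E[X²]=5.96333; B: μ=5.4, E[X²]=58.32; C: μ=10.9, E[X²]=237.62; D: μ=10.7, E[X²]=120.74.
E[X] = 0.166667·1.75 + 0.166667·5.4 + 0.333333·10.9 + 0.333333·10.7 = 8.39167.
E[X²] = 0.166667·5.96333 + 0.166667·58.32 + 0.333333·237.62 + 0.333333·120.74 = 130.167.
Var(X) = E[X²] − (E[X])² = 130.167 − 70.4201 = 59.7472.
SD(X) = √59.7472 = 7.72963.

7.730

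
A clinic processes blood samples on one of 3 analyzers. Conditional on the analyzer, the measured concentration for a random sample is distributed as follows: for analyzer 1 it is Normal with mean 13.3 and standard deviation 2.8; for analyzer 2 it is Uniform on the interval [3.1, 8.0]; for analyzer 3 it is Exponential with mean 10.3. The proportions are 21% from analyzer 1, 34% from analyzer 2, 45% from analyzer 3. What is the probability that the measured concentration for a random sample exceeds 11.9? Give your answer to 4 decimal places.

0.2869

Conditional on each analyzer, P(X > 11.9): 1: 0.691462; 2: 0; 3: 0.31495.
By total probability, P(X > 11.9) = 0.21·0.691462 + 0.34·0 + 0.45·0.31495 = 0.286935.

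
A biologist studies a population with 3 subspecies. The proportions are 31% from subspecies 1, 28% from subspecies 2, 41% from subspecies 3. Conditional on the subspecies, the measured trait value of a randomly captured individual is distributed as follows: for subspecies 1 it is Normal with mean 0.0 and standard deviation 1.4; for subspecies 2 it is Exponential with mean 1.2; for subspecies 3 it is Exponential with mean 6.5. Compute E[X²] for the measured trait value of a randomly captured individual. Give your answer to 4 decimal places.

36.0590

For each component E[X²] = Var + (mean)², giving 1: 1.96; 2: 2.88; 3: 84.5.
Overall E[X²] = 0.31·1.96 + 0.28·2.88 + 0.41·84.5 = 36.059.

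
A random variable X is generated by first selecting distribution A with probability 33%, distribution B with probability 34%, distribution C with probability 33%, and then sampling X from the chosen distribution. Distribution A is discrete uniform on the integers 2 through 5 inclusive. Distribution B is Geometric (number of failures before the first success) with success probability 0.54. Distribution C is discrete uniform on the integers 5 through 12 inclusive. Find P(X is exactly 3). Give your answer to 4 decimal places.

Conditional on each component, P(X = 3): A: 0.25; B: 0.0525614; C: 0.
By total probability, P(X = 3) = 0.33·0.25 + 0.34·0.0525614 + 0.33·0 = 0.100371.

0.1004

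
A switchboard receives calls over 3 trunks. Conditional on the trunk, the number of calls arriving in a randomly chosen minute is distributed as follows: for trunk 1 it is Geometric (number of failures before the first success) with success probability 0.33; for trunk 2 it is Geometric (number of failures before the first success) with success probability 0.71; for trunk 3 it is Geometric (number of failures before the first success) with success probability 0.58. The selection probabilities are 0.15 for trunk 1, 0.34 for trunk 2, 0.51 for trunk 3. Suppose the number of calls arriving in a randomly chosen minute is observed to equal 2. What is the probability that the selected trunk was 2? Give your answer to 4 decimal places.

0.2144

Likelihoods P(X=2 | ·): 1: 0.148137; 2: 0.059711; 3: 0.102312.
Posterior ∝ prior × likelihood. Numerator for 2: 0.34·0.059711 = 0.0203017.
Normalizing constant: 0.15·0.148137 + 0.34·0.059711 + 0.51·0.102312 = 0.0947014.
P(2 | observation) = 0.0203017 / 0.0947014 = 0.214376.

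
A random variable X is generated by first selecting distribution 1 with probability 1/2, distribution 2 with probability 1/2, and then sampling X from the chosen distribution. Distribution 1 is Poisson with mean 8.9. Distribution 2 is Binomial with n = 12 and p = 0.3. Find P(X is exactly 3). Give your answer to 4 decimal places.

Conditional on each component, P(X = 3): 1: 0.016025; 2: 0.2397.
By total probability, P(X = 3) = 0.5·0.016025 + 0.5·0.2397 = 0.127863.

0.1279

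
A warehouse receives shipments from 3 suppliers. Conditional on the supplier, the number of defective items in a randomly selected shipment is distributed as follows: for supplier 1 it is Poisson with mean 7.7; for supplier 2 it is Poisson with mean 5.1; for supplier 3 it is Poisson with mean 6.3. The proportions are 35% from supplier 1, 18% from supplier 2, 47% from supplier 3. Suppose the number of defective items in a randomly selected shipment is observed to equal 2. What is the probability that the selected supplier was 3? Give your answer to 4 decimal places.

0.4745

Likelihoods P(X=2 | ·): 1: 0.0134241; 2: 0.0792882; 3: 0.0364415.
Posterior ∝ prior × likelihood. Numerator for 3: 0.47·0.0364415 = 0.0171275.
Normalizing constant: 0.35·0.0134241 + 0.18·0.0792882 + 0.47·0.0364415 = 0.0360978.
P(3 | observation) = 0.0171275 / 0.0360978 = 0.474475.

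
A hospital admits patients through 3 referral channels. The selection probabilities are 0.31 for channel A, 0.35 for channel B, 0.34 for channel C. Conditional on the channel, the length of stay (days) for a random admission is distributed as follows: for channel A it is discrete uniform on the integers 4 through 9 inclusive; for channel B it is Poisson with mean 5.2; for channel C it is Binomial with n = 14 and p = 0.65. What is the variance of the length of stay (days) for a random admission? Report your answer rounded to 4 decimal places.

6.5129

Per component, A: μ=6.5, E[X²]=45.1667; B: μ=5.2, E[X²]=32.24; C: μ=9.1, E[X²]=85.995.
E[X] = 0.31·6.5 + 0.35·5.2 + 0.34·9.1 = 6.929.
E[X²] = 0.31·45.1667 + 0.35·32.24 + 0.34·85.995 = 54.524.
Var(X) = E[X²] − (E[X])² = 54.524 − 48.011 = 6.51293.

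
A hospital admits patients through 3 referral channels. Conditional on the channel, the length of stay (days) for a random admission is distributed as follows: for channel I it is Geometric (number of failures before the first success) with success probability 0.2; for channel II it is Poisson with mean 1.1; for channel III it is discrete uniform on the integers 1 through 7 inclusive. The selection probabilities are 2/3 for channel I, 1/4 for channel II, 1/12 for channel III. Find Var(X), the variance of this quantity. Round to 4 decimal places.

Per component, I: μ=4, E[X²]=36; II: μ=1.1, E[X²]=2.31; III: μ=4, E[X²]=20.
E[X] = 0.666667·4 + 0.25·1.1 + 0.0833333·4 = 3.275.
E[X²] = 0.666667·36 + 0.25·2.31 + 0.0833333·20 = 26.2442.
Var(X) = E[X²] − (E[X])² = 26.2442 − 10.7256 = 15.5185.

15.5185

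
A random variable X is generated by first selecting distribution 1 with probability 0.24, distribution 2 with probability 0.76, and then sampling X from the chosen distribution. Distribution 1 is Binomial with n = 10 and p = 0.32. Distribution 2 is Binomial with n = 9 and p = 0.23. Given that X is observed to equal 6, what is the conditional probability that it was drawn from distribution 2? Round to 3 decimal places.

Likelihoods P(X=6 | ·): 1: 0.048212; 2: 0.00567699.
Posterior ∝ prior × likelihood. Numerator for 2: 0.76·0.00567699 = 0.00431452.
Normalizing constant: 0.24·0.048212 + 0.76·0.00567699 = 0.0158854.
P(2 | observation) = 0.00431452 / 0.0158854 = 0.271603.

0.272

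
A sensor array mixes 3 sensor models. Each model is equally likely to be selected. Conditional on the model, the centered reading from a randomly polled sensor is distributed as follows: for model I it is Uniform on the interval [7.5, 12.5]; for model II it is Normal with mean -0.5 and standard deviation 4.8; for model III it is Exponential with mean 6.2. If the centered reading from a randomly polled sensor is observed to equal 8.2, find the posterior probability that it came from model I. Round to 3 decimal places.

Likelihoods f(8.2 | ·): I: 0.2; II: 0.0160807; III: 0.0429753.
Posterior ∝ prior × likelihood. Numerator for I: 0.333333·0.2 = 0.0666667.
Normalizing constant: 0.333333·0.2 + 0.333333·0.0160807 + 0.333333·0.0429753 = 0.086352.
P(I | observation) = 0.0666667 / 0.086352 = 0.772034.

0.772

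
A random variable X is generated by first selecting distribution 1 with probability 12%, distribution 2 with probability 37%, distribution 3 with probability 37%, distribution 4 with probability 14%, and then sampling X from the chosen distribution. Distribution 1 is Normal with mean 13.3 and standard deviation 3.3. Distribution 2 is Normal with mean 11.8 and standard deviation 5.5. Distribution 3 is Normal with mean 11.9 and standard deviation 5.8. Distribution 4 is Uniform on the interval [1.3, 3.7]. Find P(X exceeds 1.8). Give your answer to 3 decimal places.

Conditional on each component, P(X > 1.8): 1: 0.999754; 2: 0.965482; 3: 0.959191; 4: 0.791667.
By total probability, P(X > 1.8) = 0.12·0.999754 + 0.37·0.965482 + 0.37·0.959191 + 0.14·0.791667 = 0.942933.

0.943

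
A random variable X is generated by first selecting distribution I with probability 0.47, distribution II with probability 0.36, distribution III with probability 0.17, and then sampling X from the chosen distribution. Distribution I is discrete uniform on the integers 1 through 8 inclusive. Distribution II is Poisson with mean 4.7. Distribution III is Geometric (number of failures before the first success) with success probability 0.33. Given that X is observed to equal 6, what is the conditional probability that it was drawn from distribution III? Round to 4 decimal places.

Likelihoods P(X=6 | ·): I: 0.125; II: 0.136167; III: 0.0298513.
Posterior ∝ prior × likelihood. Numerator for III: 0.17·0.0298513 = 0.00507472.
Normalizing constant: 0.47·0.125 + 0.36·0.136167 + 0.17·0.0298513 = 0.112845.
P(III | observation) = 0.00507472 / 0.112845 = 0.0449708.

0.0450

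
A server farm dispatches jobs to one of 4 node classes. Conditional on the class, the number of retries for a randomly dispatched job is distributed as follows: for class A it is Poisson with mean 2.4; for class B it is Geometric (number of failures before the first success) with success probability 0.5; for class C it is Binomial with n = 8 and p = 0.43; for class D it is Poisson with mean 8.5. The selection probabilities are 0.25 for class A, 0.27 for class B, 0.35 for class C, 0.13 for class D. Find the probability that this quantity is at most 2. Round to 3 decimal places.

0.469

Conditional on each class, P(X ≤ 2): A: 0.569709; B: 0.875; C: 0.255951; D: 0.00928324.
By total probability, P(X ≤ 2) = 0.25·0.569709 + 0.27·0.875 + 0.35·0.255951 + 0.13·0.00928324 = 0.469467.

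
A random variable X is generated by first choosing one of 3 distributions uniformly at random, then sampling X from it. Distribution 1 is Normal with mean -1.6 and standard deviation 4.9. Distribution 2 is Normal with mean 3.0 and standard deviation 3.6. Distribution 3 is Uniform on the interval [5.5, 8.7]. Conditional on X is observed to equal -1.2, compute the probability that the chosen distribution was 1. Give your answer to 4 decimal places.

0.5912

Likelihoods f(-1.2 | ·): 1: 0.081146; 2: 0.0561107; 3: 0.
Posterior ∝ prior × likelihood. Numerator for 1: 0.333333·0.081146 = 0.0270487.
Normalizing constant: 0.333333·0.081146 + 0.333333·0.0561107 + 0.333333·0 = 0.0457522.
P(1 | observation) = 0.0270487 / 0.0457522 = 0.591199.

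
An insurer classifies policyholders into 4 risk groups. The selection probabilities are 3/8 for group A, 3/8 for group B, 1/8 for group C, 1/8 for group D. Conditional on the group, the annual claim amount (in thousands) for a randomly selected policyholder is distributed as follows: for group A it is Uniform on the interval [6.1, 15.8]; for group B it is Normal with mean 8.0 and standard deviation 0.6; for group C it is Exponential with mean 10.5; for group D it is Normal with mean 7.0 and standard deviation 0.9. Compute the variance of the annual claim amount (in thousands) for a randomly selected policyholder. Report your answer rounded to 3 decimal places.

19.454

Per component, A: μ=10.95, E[X²]=127.743; B: μ=8, E[X²]=64.36; C: μ=10.5, E[X²]=220.5; D: μ=7, E[X²]=49.81.
E[X] = 0.375·10.95 + 0.375·8 + 0.125·10.5 + 0.125·7 = 9.29375.
E[X²] = 0.375·127.743 + 0.375·64.36 + 0.125·220.5 + 0.125·49.81 = 105.827.
Var(X) = E[X²] − (E[X])² = 105.827 − 86.3738 = 19.4537.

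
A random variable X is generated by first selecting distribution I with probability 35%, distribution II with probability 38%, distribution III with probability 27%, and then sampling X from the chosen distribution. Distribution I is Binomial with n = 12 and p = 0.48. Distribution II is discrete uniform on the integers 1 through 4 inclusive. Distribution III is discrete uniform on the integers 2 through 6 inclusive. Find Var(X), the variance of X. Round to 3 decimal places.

4.000

Per component, I: μ=5.76, E[X²]=36.1728; II: μ=2.5, E[X²]=7.5; III: μ=4, E[X²]=18.
E[X] = 0.35·5.76 + 0.38·2.5 + 0.27·4 = 4.046.
E[X²] = 0.35·36.1728 + 0.38·7.5 + 0.27·18 = 20.3705.
Var(X) = E[X²] − (E[X])² = 20.3705 − 16.3701 = 4.00036.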